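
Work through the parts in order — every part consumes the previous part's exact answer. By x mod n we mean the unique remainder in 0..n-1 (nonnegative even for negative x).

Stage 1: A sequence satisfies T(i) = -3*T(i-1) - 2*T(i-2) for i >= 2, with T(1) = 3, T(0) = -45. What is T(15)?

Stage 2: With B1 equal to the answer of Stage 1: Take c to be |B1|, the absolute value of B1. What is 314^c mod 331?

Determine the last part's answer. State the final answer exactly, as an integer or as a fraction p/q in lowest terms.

187

Stage 1: T(2) = -3*(3) - 2*(-45) = 81; iterating: T(2)=81, T(3)=-249, T(4)=585, T(5)=-1257, T(6)=2601, T(7)=-5289, T(8)=10665, T(9)=-21417, T(10)=42921, T(11)=-85929, T(12)=171945, T(13)=-343977, T(14)=688041, T(15)=-1376169; answer -1376169
Stage 2: B1 = -1376169; c = 1376169; squarings mod 331: 314^1=314, 314^2=289, 314^4=109, 314^8=296, 314^16=232, 314^32=202, 314^64=91, 314^128=6, 314^256=36, 314^512=303, 314^1024=122, 314^2048=320, 314^4096=121, 314^8192=77, 314^16384=302, 314^32768=179, 314^65536=265, 314^131072=53, 314^262144=161, 314^524288=103, 314^1048576=17; 314^1376169 = 314^1 * 314^8 * 314^32 * 314^128 * 314^256 * 314^512 * 314^1024 * 314^2048 * 314^4096 * 314^8192 * 314^16384 * 314^32768 * 314^262144 * 314^1048576 = 187 (mod 331); answer 187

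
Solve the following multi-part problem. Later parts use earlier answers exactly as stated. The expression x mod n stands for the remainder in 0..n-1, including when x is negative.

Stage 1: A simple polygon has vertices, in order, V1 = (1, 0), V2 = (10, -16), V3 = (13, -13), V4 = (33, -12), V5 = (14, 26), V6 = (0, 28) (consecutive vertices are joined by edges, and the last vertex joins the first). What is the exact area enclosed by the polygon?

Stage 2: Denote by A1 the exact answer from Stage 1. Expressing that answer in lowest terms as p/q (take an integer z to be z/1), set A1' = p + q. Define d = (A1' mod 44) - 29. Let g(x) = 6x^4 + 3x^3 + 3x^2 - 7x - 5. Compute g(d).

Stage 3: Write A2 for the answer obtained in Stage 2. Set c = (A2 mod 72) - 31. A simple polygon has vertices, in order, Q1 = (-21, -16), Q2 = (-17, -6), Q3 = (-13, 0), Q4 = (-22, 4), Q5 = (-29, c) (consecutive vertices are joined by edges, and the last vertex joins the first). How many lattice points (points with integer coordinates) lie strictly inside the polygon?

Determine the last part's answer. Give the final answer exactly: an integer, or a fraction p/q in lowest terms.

158

Stage 1: cross terms: (1*-16 - 10*0)=-16, (10*-13 - 13*-16)=78, (13*-12 - 33*-13)=273, (33*26 - 14*-12)=1026, (14*28 - 0*26)=392, (0*0 - 1*28)=-28; twice the area = |1725| = 1725; area = 1725/2; answer 1725/2
Stage 2: A1 = 1725/2; threaded value p + q = 1727; d = -18; 6*(-18)^4 + 3*(-18)^3 + 3*(-18)^2 - 7*(-18)^1 - 5 = (629856) + (-17496) + (972) + (126) + (-5) = 613453; answer 613453
Stage 3: A2 = 613453; c = -18; cross terms: (-21*-6 - -17*-16)=-146, (-17*0 - -13*-6)=-78, (-13*4 - -22*0)=-52, (-22*-18 - -29*4)=512, (-29*-16 - -21*-18)=86; twice the area = |322| = 322; area = 161; boundary points = 2 + 2 + 1 + 1 + 2 = 8; strictly interior points = area - boundary/2 + 1 = 158; answer 158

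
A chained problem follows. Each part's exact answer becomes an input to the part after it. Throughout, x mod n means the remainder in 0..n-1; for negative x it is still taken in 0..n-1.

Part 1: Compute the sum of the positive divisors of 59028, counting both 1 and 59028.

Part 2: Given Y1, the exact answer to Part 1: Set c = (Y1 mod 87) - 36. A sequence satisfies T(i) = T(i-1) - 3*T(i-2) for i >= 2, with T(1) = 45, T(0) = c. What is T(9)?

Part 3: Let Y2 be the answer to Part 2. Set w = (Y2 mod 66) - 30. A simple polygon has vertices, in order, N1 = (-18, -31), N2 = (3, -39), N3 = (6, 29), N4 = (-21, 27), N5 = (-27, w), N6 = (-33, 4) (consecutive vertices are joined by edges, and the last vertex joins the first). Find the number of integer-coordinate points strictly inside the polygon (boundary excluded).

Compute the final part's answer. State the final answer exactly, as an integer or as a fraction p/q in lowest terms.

1741

Part 1: 59028 = 2^2 * 3 * 4919; sigma = (1 + 2 + 4) * (1 + 3) * (1 + 4919) = 7 * 4 * 4920 = 137760; answer 137760
Part 2: Y1 = 137760; c = 3; T(2) = 1*(45) - 3*(3) = 36; iterating: T(2)=36, T(3)=-99, T(4)=-207, T(5)=90, T(6)=711, T(7)=441, T(8)=-1692, T(9)=-3015; answer -3015
Part 3: Y2 = -3015; w = -9; cross terms: (-18*-39 - 3*-31)=795, (3*29 - 6*-39)=321, (6*27 - -21*29)=771, (-21*-9 - -27*27)=918, (-27*4 - -33*-9)=-405, (-33*-31 - -18*4)=1095; twice the area = |3495| = 3495; area = 3495/2; boundary points = 1 + 1 + 1 + 6 + 1 + 5 = 15; strictly interior points = area - boundary/2 + 1 = 1741; answer 1741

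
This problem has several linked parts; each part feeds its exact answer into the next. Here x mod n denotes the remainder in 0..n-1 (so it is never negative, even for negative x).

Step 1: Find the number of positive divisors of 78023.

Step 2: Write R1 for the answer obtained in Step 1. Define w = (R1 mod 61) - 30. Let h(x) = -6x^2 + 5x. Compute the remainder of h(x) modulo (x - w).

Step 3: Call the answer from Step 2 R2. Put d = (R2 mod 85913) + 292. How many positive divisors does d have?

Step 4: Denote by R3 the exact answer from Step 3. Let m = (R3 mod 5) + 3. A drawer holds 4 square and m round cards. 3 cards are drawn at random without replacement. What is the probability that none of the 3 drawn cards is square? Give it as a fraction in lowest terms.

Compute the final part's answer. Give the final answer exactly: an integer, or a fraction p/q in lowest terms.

Step 1: 78023 = 11 * 41 * 173; number of divisors = (1+1) * (1+1) * (1+1) = 8; answer 8
Step 2: R1 = 8; w = -22; remainder = value at the root: -6*(-22)^2 + 5*(-22)^1 = (-2904) + (-110) = -3014; answer -3014
Step 3: R2 = -3014; d = 83191; 83191 = 23 * 3617; number of divisors = (1+1) * (1+1) = 4; answer 4
Step 4: R3 = 4; m = 7; total draws C(11,3) = 165; favorable C(7,3) = 35; P = 7/33; answer 7/33

7/33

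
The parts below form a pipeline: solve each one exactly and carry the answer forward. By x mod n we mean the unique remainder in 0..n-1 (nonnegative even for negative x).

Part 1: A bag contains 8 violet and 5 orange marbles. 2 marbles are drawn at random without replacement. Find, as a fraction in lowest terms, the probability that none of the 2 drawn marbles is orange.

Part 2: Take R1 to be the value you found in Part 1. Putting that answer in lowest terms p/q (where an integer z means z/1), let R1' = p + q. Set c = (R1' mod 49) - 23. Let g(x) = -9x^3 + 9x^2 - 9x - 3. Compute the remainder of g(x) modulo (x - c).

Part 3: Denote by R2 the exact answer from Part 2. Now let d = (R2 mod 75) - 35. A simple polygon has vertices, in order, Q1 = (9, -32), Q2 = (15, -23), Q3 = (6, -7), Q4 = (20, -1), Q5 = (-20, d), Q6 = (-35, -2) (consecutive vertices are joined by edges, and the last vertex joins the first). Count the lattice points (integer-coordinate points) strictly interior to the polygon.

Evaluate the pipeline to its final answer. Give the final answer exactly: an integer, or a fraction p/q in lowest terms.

1145

Part 1: total draws C(13,2) = 78; favorable C(8,2) = 28; P = 14/39; answer 14/39
Part 2: R1 = 14/39; threaded value p + q = 53; c = -19; remainder = value at the root: -9*(-19)^3 + 9*(-19)^2 - 9*(-19)^1 - 3 = (61731) + (3249) + (171) + (-3) = 65148; answer 65148
Part 3: R2 = 65148; d = 13; cross terms: (9*-23 - 15*-32)=273, (15*-7 - 6*-23)=33, (6*-1 - 20*-7)=134, (20*13 - -20*-1)=240, (-20*-2 - -35*13)=495, (-35*-32 - 9*-2)=1138; twice the area = |2313| = 2313; area = 2313/2; boundary points = 3 + 1 + 2 + 2 + 15 + 2 = 25; strictly interior points = area - boundary/2 + 1 = 1145; answer 1145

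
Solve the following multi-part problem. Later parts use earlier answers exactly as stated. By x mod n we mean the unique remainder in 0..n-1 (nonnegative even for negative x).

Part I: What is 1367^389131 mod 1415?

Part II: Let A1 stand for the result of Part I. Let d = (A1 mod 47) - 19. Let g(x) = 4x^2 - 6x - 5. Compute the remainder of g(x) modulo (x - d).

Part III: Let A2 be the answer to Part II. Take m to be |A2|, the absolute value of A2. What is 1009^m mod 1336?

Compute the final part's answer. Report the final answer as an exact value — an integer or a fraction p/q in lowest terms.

577

Part I: squarings mod 1415: 1367^1=1367, 1367^2=889, 1367^4=751, 1367^8=831, 1367^16=41, 1367^32=266, 1367^64=6, 1367^128=36, 1367^256=1296, 1367^512=11, 1367^1024=121, 1367^2048=491, 1367^4096=531, 1367^8192=376, 1367^16384=1291, 1367^32768=1226, 1367^65536=346, 1367^131072=856, 1367^262144=1181; 1367^389131 = 1367^1 * 1367^2 * 1367^8 * 1367^4096 * 1367^8192 * 1367^16384 * 1367^32768 * 1367^65536 * 1367^262144 = 63 (mod 1415); answer 63
Part II: A1 = 63; d = -3; remainder = value at the root: 4*(-3)^2 - 6*(-3)^1 - 5 = (36) + (18) + (-5) = 49; answer 49
Part III: A2 = 49; m = 49; squarings mod 1336: 1009^1=1009, 1009^2=49, 1009^4=1065, 1009^8=1297, 1009^16=185, 1009^32=825; 1009^49 = 1009^1 * 1009^16 * 1009^32 = 577 (mod 1336); answer 577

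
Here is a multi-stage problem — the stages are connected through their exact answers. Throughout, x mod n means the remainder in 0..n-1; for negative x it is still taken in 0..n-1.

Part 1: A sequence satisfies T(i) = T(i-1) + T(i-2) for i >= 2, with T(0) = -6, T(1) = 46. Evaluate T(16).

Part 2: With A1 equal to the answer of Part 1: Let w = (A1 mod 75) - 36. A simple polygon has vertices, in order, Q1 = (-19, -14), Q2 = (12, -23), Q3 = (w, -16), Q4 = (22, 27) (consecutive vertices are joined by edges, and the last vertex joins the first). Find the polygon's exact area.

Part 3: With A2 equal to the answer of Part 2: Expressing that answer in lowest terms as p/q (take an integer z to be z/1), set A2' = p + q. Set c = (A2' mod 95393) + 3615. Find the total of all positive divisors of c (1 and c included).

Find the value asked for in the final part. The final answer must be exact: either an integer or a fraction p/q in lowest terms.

6160

Part 1: T(2) = 1*(46) + 1*(-6) = 40; iterating: T(2)=40, T(3)=86, T(4)=126, T(5)=212, T(6)=338, T(7)=550, T(8)=888, T(9)=1438, T(10)=2326, T(11)=3764, T(12)=6090, T(13)=9854, T(14)=15944, T(15)=25798, T(16)=41742; answer 41742
Part 2: A1 = 41742; w = 6; cross terms: (-19*-23 - 12*-14)=605, (12*-16 - 6*-23)=-54, (6*27 - 22*-16)=514, (22*-14 - -19*27)=205; twice the area = |1270| = 1270; area = 635; answer 635
Part 3: A2 = 635; threaded value p + q = 636; c = 4251; 4251 = 3 * 13 * 109; sigma = (1 + 3) * (1 + 13) * (1 + 109) = 4 * 14 * 110 = 6160; answer 6160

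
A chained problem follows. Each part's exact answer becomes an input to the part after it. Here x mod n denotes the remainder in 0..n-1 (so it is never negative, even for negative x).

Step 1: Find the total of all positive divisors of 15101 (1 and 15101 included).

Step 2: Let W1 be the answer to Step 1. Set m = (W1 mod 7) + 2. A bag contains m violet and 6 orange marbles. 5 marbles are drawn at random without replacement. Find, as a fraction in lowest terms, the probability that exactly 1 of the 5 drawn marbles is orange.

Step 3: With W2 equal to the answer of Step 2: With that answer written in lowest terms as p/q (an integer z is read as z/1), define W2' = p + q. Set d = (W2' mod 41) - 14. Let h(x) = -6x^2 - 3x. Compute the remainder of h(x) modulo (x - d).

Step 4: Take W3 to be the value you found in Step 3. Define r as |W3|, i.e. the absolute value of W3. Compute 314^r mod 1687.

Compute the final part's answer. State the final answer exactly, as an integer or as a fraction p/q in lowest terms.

771

Step 1: 15101 is prime, so its only divisors are 1 and 15101; sigma = 1 + 15101 = 15102; answer 15102
Step 2: W1 = 15102; m = 5; total draws C(11,5) = 462; favorable C(6,1)*C(5,4) = 30; P = 5/77; answer 5/77
Step 3: W2 = 5/77; threaded value p + q = 82; d = -14; remainder = value at the root: -6*(-14)^2 - 3*(-14)^1 = (-1176) + (42) = -1134; answer -1134
Step 4: W3 = -1134; r = 1134; squarings mod 1687: 314^1=314, 314^2=750, 314^4=729, 314^8=36, 314^16=1296, 314^32=1051, 314^64=1303, 314^128=687, 314^256=1296, 314^512=1051, 314^1024=1303; 314^1134 = 314^2 * 314^4 * 314^8 * 314^32 * 314^64 * 314^1024 = 771 (mod 1687); answer 771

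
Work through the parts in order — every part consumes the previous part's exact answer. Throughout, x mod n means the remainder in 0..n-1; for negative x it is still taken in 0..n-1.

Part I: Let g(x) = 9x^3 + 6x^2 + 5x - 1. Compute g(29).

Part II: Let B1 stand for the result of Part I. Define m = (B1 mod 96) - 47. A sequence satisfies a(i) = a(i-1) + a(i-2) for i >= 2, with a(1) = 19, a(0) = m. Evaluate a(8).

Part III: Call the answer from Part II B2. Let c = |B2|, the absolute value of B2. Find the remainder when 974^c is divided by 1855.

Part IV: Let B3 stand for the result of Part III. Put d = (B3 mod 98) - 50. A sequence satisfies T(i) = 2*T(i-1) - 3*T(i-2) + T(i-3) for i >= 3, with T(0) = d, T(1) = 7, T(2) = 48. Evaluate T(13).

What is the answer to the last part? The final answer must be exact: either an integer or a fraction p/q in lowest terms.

-763

Part I: 9*(29)^3 + 6*(29)^2 + 5*(29)^1 - 1 = (219501) + (5046) + (145) + (-1) = 224691; answer 224691
Part II: B1 = 224691; m = 4; a(2) = 1*(19) + 1*(4) = 23; iterating: a(2)=23, a(3)=42, a(4)=65, a(5)=107, a(6)=172, a(7)=279, a(8)=451; answer 451
Part III: B2 = 451; c = 451; squarings mod 1855: 974^1=974, 974^2=771, 974^4=841, 974^8=526, 974^16=281, 974^32=1051, 974^64=876, 974^128=1261, 974^256=386; 974^451 = 974^1 * 974^2 * 974^64 * 974^128 * 974^256 = 239 (mod 1855); answer 239
Part IV: B3 = 239; d = -7; T(3) = 2*(48) - 3*(7) + 1*(-7) = 68; iterating: T(3)=68, T(4)=-1, T(5)=-158, T(6)=-245, T(7)=-17, T(8)=543, T(9)=892, T(10)=138, T(11)=-1857, T(12)=-3236, T(13)=-763; answer -763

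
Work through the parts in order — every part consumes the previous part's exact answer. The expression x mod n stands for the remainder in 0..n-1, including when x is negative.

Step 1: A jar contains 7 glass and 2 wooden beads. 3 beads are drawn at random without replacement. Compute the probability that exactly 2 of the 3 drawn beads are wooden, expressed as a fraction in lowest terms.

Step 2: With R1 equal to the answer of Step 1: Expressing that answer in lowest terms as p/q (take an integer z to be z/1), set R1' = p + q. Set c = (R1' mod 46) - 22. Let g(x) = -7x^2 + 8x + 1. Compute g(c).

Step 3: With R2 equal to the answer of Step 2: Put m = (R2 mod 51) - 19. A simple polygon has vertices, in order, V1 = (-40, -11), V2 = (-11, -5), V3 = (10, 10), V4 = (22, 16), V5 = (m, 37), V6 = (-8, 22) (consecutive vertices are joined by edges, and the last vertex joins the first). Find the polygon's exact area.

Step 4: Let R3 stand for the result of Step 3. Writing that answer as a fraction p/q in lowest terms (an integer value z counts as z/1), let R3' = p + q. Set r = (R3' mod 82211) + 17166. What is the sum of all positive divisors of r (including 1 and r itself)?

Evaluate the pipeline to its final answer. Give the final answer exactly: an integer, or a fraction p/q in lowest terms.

19584

Step 1: total draws C(9,3) = 84; favorable C(2,2)*C(7,1) = 7; P = 1/12; answer 1/12
Step 2: R1 = 1/12; threaded value p + q = 13; c = -9; -7*(-9)^2 + 8*(-9)^1 + 1 = (-567) + (-72) + (1) = -638; answer -638
Step 3: R2 = -638; m = 6; cross terms: (-40*-5 - -11*-11)=79, (-11*10 - 10*-5)=-60, (10*16 - 22*10)=-60, (22*37 - 6*16)=718, (6*22 - -8*37)=428, (-8*-11 - -40*22)=968; twice the area = |2073| = 2073; area = 2073/2; answer 2073/2
Step 4: R3 = 2073/2; threaded value p + q = 2075; r = 19241; 19241 = 71 * 271; sigma = (1 + 71) * (1 + 271) = 72 * 272 = 19584; answer 19584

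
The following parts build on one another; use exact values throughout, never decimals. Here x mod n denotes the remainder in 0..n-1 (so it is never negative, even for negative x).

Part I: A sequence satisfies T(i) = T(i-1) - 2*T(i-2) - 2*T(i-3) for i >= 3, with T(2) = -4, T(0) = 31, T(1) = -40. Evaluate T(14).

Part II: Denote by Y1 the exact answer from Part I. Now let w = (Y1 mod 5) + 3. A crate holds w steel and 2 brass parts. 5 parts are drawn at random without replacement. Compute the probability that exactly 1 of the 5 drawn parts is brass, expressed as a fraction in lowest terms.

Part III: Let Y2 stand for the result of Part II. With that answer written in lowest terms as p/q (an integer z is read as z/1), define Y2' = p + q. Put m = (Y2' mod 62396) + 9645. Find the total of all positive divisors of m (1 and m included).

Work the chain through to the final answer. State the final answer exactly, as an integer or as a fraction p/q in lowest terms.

20880

Part I: T(3) = 1*(-4) - 2*(-40) - 2*(31) = 14; iterating: T(3)=14, T(4)=102, T(5)=82, T(6)=-150, T(7)=-518, T(8)=-382, T(9)=954, T(10)=2754, T(11)=1610, T(12)=-5806, T(13)=-14534, T(14)=-6142; answer -6142
Part II: Y1 = -6142; w = 6; total draws C(8,5) = 56; favorable C(2,1)*C(6,4) = 30; P = 15/28; answer 15/28
Part III: Y2 = 15/28; threaded value p + q = 43; m = 9688; 9688 = 2^3 * 7 * 173; sigma = (1 + 2 + 4 + 8) * (1 + 7) * (1 + 173) = 15 * 8 * 174 = 20880; answer 20880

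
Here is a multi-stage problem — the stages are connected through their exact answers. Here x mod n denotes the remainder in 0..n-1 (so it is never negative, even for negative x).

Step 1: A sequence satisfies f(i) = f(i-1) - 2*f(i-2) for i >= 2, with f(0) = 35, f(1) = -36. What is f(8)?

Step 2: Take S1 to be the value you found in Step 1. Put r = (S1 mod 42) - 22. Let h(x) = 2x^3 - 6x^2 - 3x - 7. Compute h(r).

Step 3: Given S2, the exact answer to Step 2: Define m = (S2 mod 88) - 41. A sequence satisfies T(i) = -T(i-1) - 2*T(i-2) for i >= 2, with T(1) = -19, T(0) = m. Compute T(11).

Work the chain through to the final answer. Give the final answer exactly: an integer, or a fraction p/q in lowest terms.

Step 1: f(2) = 1*(-36) - 2*(35) = -106; iterating: f(2)=-106, f(3)=-34, f(4)=178, f(5)=246, f(6)=-110, f(7)=-602, f(8)=-382; answer -382
Step 2: S1 = -382; r = 16; 2*(16)^3 - 6*(16)^2 - 3*(16)^1 - 7 = (8192) + (-1536) + (-48) + (-7) = 6601; answer 6601
Step 3: S2 = 6601; m = -40; T(2) = -1*(-19) - 2*(-40) = 99; iterating: T(2)=99, T(3)=-61, T(4)=-137, T(5)=259, T(6)=15, T(7)=-533, T(8)=503, T(9)=563, T(10)=-1569, T(11)=443; answer 443

443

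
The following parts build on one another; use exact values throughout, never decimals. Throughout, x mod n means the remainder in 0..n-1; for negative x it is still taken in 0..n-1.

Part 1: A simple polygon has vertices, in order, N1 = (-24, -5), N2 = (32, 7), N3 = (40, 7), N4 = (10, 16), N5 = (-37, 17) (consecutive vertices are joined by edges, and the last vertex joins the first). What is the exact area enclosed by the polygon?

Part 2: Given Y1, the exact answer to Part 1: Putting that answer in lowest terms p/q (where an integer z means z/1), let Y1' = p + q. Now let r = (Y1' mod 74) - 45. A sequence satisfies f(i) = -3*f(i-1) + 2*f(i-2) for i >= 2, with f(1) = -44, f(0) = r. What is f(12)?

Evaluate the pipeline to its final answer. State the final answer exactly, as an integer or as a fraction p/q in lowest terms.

Part 1: cross terms: (-24*7 - 32*-5)=-8, (32*7 - 40*7)=-56, (40*16 - 10*7)=570, (10*17 - -37*16)=762, (-37*-5 - -24*17)=593; twice the area = |1861| = 1861; area = 1861/2; answer 1861/2
Part 2: Y1 = 1861/2; threaded value p + q = 1863; r = -32; f(2) = -3*(-44) + 2*(-32) = 68; iterating: f(2)=68, f(3)=-292, f(4)=1012, f(5)=-3620, f(6)=12884, f(7)=-45892, f(8)=163444, f(9)=-582116, f(10)=2073236, f(11)=-7383940, f(12)=26298292; answer 26298292

26298292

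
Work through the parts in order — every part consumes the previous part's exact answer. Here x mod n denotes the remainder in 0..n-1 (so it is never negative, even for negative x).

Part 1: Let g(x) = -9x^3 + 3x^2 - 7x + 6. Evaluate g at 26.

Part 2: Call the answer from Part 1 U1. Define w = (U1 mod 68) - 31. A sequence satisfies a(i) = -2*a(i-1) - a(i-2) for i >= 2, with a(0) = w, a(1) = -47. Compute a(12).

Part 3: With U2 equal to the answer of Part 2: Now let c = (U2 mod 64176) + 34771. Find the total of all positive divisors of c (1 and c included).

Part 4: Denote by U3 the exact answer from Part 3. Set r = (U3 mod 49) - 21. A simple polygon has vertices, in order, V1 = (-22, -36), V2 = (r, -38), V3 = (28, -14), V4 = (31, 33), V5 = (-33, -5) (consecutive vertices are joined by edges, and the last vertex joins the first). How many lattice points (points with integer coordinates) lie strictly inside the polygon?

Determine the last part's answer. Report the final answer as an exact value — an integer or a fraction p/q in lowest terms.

Part 1: -9*(26)^3 + 3*(26)^2 - 7*(26)^1 + 6 = (-158184) + (2028) + (-182) + (6) = -156332; answer -156332
Part 2: U1 = -156332; w = -31; a(2) = -2*(-47) - 1*(-31) = 125; iterating: a(2)=125, a(3)=-203, a(4)=281, a(5)=-359, a(6)=437, a(7)=-515, a(8)=593, a(9)=-671, a(10)=749, a(11)=-827, a(12)=905; answer 905
Part 3: U2 = 905; c = 35676; 35676 = 2^2 * 3^2 * 991; sigma = (1 + 2 + 4) * (1 + 3 + 9) * (1 + 991) = 7 * 13 * 992 = 90272; answer 90272
Part 4: U3 = 90272; r = -7; cross terms: (-22*-38 - -7*-36)=584, (-7*-14 - 28*-38)=1162, (28*33 - 31*-14)=1358, (31*-5 - -33*33)=934, (-33*-36 - -22*-5)=1078; twice the area = |5116| = 5116; area = 2558; boundary points = 1 + 1 + 1 + 2 + 1 = 6; strictly interior points = area - boundary/2 + 1 = 2556; answer 2556

2556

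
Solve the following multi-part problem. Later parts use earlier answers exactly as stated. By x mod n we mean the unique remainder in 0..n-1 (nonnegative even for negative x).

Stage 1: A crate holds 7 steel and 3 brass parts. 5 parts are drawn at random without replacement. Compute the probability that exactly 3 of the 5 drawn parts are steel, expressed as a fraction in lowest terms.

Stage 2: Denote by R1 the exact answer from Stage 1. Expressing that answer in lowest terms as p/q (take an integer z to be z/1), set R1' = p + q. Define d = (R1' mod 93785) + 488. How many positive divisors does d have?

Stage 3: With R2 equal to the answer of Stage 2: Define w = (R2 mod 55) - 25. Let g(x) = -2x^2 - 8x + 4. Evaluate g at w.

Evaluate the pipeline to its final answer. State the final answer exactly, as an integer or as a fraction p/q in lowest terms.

-710

Stage 1: total draws C(10,5) = 252; favorable C(7,3)*C(3,2) = 105; P = 5/12; answer 5/12
Stage 2: R1 = 5/12; threaded value p + q = 17; d = 505; 505 = 5 * 101; number of divisors = (1+1) * (1+1) = 4; answer 4
Stage 3: R2 = 4; w = -21; -2*(-21)^2 - 8*(-21)^1 + 4 = (-882) + (168) + (4) = -710; answer -710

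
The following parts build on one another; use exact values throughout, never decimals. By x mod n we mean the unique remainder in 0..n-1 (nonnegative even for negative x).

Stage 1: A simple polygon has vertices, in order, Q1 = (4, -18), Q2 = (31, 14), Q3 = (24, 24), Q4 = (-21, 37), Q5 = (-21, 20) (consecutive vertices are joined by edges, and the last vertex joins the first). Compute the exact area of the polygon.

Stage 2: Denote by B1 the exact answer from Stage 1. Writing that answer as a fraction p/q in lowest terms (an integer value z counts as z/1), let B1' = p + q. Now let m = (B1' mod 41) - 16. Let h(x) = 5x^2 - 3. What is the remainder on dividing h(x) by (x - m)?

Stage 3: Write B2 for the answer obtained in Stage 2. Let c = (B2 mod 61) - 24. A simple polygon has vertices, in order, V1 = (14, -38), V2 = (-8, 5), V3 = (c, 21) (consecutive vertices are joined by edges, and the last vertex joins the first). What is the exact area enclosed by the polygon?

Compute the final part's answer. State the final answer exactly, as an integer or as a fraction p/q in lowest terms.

Stage 1: cross terms: (4*14 - 31*-18)=614, (31*24 - 24*14)=408, (24*37 - -21*24)=1392, (-21*20 - -21*37)=357, (-21*-18 - 4*20)=298; twice the area = |3069| = 3069; area = 3069/2; answer 3069/2
Stage 2: B1 = 3069/2; threaded value p + q = 3071; m = 21; remainder = value at the root: 5*(21)^2 - 3 = (2205) + (-3) = 2202; answer 2202
Stage 3: B2 = 2202; c = -18; cross terms: (14*5 - -8*-38)=-234, (-8*21 - -18*5)=-78, (-18*-38 - 14*21)=390; twice the area = |78| = 78; area = 39; answer 39

39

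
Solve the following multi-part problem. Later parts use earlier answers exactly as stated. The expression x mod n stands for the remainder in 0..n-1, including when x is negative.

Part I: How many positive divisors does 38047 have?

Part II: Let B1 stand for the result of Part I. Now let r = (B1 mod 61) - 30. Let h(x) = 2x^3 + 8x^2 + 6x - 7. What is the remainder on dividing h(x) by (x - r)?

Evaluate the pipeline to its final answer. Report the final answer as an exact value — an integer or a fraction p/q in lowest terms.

-37807

Part I: 38047 is prime, so its only divisors are 1 and 38047; count = 2; answer 2
Part II: B1 = 2; r = -28; remainder = value at the root: 2*(-28)^3 + 8*(-28)^2 + 6*(-28)^1 - 7 = (-43904) + (6272) + (-168) + (-7) = -37807; answer -37807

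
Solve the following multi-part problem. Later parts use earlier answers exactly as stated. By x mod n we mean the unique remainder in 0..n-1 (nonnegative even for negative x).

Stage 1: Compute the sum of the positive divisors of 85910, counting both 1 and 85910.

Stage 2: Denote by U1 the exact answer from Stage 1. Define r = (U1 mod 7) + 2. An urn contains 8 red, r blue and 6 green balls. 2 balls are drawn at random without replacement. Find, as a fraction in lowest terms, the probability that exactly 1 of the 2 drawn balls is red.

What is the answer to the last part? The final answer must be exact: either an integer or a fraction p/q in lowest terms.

Stage 1: 85910 = 2 * 5 * 11^2 * 71; sigma = (1 + 2) * (1 + 5) * (1 + 11 + 121) * (1 + 71) = 3 * 6 * 133 * 72 = 172368; answer 172368
Stage 2: U1 = 172368; r = 2; total draws C(16,2) = 120; favorable C(8,1)*C(8,1) = 64; P = 8/15; answer 8/15

8/15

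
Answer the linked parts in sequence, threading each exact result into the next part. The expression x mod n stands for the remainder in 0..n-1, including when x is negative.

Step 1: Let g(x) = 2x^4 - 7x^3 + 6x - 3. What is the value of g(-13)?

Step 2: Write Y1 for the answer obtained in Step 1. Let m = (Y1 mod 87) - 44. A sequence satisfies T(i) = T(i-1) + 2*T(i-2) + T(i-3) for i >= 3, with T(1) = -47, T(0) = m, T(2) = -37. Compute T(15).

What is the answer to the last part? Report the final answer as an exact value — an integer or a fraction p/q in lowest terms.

Step 1: 2*(-13)^4 - 7*(-13)^3 + 6*(-13)^1 - 3 = (57122) + (15379) + (-78) + (-3) = 72420; answer 72420
Step 2: Y1 = 72420; m = -8; T(3) = 1*(-37) + 2*(-47) + 1*(-8) = -139; iterating: T(3)=-139, T(4)=-260, T(5)=-575, T(6)=-1234, T(7)=-2644, T(8)=-5687, T(9)=-12209, T(10)=-26227, T(11)=-56332, T(12)=-120995, T(13)=-259886, T(14)=-558208, T(15)=-1198975; answer -1198975

-1198975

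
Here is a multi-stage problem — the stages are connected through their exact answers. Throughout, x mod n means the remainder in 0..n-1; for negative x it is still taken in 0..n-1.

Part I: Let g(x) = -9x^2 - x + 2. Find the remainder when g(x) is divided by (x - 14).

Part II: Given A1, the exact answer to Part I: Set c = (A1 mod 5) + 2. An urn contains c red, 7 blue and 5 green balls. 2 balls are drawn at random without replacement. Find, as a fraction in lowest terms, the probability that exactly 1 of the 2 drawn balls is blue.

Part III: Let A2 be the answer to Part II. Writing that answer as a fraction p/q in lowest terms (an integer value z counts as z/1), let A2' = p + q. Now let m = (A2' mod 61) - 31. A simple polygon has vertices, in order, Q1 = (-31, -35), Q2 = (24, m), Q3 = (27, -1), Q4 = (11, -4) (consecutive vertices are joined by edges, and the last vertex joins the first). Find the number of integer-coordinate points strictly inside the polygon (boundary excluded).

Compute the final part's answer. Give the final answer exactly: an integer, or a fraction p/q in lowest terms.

Part I: remainder = value at the root: -9*(14)^2 - 1*(14)^1 + 2 = (-1764) + (-14) + (2) = -1776; answer -1776
Part II: A1 = -1776; c = 6; total draws C(18,2) = 153; favorable C(7,1)*C(11,1) = 77; P = 77/153; answer 77/153
Part III: A2 = 77/153; threaded value p + q = 230; m = 16; cross terms: (-31*16 - 24*-35)=344, (24*-1 - 27*16)=-456, (27*-4 - 11*-1)=-97, (11*-35 - -31*-4)=-509; twice the area = |-718| = 718; area = 359; boundary points = 1 + 1 + 1 + 1 = 4; strictly interior points = area - boundary/2 + 1 = 358; answer 358

358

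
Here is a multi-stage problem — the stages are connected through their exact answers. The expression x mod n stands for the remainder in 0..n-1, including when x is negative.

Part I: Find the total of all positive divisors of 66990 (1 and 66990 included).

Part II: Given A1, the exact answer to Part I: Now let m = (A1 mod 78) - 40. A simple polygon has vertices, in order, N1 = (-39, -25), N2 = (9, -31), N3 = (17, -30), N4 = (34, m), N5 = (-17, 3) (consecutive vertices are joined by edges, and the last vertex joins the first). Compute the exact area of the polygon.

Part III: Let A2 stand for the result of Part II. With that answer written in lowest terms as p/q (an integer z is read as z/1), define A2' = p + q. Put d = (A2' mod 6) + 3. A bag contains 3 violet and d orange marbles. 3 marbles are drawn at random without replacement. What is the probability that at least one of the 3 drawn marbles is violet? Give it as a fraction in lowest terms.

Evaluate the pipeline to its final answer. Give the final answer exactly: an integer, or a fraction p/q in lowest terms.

109/165

Part I: 66990 = 2 * 3 * 5 * 7 * 11 * 29; sigma = (1 + 2) * (1 + 3) * (1 + 5) * (1 + 7) * (1 + 11) * (1 + 29) = 3 * 4 * 6 * 8 * 12 * 30 = 207360; answer 207360
Part II: A1 = 207360; m = -4; cross terms: (-39*-31 - 9*-25)=1434, (9*-30 - 17*-31)=257, (17*-4 - 34*-30)=952, (34*3 - -17*-4)=34, (-17*-25 - -39*3)=542; twice the area = |3219| = 3219; area = 3219/2; answer 3219/2
Part III: A2 = 3219/2; threaded value p + q = 3221; d = 8; total draws C(11,3) = 165; complement C(8,3) = 56; favorable 165 - 56 = 109; P = 109/165; answer 109/165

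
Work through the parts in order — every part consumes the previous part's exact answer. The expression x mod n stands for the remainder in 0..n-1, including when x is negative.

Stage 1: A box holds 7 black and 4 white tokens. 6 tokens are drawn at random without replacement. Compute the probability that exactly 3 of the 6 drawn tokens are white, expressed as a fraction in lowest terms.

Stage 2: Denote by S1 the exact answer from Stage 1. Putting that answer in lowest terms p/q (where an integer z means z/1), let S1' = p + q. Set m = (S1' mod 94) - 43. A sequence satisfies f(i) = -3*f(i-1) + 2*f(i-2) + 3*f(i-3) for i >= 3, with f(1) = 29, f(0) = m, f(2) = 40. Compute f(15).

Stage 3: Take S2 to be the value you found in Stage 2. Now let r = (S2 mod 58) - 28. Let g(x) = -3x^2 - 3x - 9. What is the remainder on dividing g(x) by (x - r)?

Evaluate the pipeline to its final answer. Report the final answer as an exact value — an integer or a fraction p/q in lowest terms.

Stage 1: total draws C(11,6) = 462; favorable C(4,3)*C(7,3) = 140; P = 10/33; answer 10/33
Stage 2: S1 = 10/33; threaded value p + q = 43; m = 0; f(3) = -3*(40) + 2*(29) + 3*(0) = -62; iterating: f(3)=-62, f(4)=353, f(5)=-1063, f(6)=3709, f(7)=-12194, f(8)=40811, f(9)=-135694, f(10)=452122, f(11)=-1505321, f(12)=5013125, f(13)=-16693651, f(14)=55591240, f(15)=-185121647; answer -185121647
Stage 3: S2 = -185121647; r = -1; remainder = value at the root: -3*(-1)^2 - 3*(-1)^1 - 9 = (-3) + (3) + (-9) = -9; answer -9

-9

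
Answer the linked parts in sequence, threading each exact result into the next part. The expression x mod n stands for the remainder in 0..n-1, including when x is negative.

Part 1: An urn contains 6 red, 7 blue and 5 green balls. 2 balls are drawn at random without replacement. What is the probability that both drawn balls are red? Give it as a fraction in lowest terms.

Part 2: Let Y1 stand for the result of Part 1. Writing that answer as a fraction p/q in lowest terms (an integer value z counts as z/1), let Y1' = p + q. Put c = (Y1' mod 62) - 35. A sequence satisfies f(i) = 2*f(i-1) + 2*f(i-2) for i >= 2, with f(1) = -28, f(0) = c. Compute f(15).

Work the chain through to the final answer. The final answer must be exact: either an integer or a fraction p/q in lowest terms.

Part 1: total draws C(18,2) = 153; favorable C(6,2) = 15; P = 5/51; answer 5/51
Part 2: Y1 = 5/51; threaded value p + q = 56; c = 21; f(2) = 2*(-28) + 2*(21) = -14; iterating: f(2)=-14, f(3)=-84, f(4)=-196, f(5)=-560, f(6)=-1512, f(7)=-4144, f(8)=-11312, f(9)=-30912, f(10)=-84448, f(11)=-230720, f(12)=-630336, f(13)=-1722112, f(14)=-4704896, f(15)=-12854016; answer -12854016

-12854016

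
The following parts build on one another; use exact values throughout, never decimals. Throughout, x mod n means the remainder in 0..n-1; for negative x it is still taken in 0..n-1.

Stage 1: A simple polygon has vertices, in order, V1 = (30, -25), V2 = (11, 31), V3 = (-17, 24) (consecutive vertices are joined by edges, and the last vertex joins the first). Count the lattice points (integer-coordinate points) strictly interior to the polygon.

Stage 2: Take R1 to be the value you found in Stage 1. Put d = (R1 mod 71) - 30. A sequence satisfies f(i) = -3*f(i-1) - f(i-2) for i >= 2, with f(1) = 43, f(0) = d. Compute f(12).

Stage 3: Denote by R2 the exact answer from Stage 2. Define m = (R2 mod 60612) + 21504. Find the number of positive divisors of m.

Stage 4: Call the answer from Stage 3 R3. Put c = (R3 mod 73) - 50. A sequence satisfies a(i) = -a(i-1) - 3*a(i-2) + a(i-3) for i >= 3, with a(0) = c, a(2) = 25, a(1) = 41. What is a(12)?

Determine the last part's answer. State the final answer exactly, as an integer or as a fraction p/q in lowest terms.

-8796

Stage 1: cross terms: (30*31 - 11*-25)=1205, (11*24 - -17*31)=791, (-17*-25 - 30*24)=-295; twice the area = |1701| = 1701; area = 1701/2; boundary points = 1 + 7 + 1 = 9; strictly interior points = area - boundary/2 + 1 = 847; answer 847
Stage 2: R1 = 847; d = 36; f(2) = -3*(43) - 1*(36) = -165; iterating: f(2)=-165, f(3)=452, f(4)=-1191, f(5)=3121, f(6)=-8172, f(7)=21395, f(8)=-56013, f(9)=146644, f(10)=-383919, f(11)=1005113, f(12)=-2631420; answer -2631420
Stage 3: R2 = -2631420; m = 57012; 57012 = 2^2 * 3 * 4751; number of divisors = (2+1) * (1+1) * (1+1) = 12; answer 12
Stage 4: R3 = 12; c = -38; a(3) = -1*(25) - 3*(41) + 1*(-38) = -186; iterating: a(3)=-186, a(4)=152, a(5)=431, a(6)=-1073, a(7)=-68, a(8)=3718, a(9)=-4587, a(10)=-6635, a(11)=24114, a(12)=-8796; answer -8796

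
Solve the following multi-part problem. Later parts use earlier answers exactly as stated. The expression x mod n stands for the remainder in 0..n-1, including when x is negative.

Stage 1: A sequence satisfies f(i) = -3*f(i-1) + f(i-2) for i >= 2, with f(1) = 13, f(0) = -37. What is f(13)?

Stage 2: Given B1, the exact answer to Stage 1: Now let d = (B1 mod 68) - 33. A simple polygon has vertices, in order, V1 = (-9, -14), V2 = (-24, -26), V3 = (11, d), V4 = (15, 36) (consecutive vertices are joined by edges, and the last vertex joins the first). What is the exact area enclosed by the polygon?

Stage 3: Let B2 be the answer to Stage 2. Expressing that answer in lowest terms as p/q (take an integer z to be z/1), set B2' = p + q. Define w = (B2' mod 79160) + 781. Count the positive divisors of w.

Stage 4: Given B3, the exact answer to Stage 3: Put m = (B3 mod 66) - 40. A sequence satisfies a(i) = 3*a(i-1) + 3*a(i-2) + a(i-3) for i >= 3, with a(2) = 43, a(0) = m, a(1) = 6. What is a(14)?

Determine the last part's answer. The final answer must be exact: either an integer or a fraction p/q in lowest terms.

Stage 1: f(2) = -3*(13) + 1*(-37) = -76; iterating: f(2)=-76, f(3)=241, f(4)=-799, f(5)=2638, f(6)=-8713, f(7)=28777, f(8)=-95044, f(9)=313909, f(10)=-1036771, f(11)=3424222, f(12)=-11309437, f(13)=37352533; answer 37352533
Stage 2: B1 = 37352533; d = 32; cross terms: (-9*-26 - -24*-14)=-102, (-24*32 - 11*-26)=-482, (11*36 - 15*32)=-84, (15*-14 - -9*36)=114; twice the area = |-554| = 554; area = 277; answer 277
Stage 3: B2 = 277; threaded value p + q = 278; w = 1059; 1059 = 3 * 353; number of divisors = (1+1) * (1+1) = 4; answer 4
Stage 4: B3 = 4; m = -36; a(3) = 3*(43) + 3*(6) + 1*(-36) = 111; iterating: a(3)=111, a(4)=468, a(5)=1780, a(6)=6855, a(7)=26373, a(8)=101464, a(9)=390366, a(10)=1501863, a(11)=5778151, a(12)=22230408, a(13)=85527540, a(14)=329051995; answer 329051995

329051995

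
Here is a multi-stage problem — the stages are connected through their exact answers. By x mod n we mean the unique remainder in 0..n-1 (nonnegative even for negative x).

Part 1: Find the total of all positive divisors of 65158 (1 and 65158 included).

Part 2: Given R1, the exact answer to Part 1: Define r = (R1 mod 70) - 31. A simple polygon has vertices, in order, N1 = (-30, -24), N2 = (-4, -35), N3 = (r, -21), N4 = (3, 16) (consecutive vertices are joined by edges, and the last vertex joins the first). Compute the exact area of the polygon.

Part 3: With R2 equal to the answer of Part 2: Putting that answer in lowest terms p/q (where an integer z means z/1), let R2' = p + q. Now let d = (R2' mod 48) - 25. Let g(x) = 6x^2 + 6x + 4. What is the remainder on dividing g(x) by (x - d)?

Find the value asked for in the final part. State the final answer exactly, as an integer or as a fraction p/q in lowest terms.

Part 1: 65158 = 2 * 32579; sigma = (1 + 2) * (1 + 32579) = 3 * 32580 = 97740; answer 97740
Part 2: R1 = 97740; r = -11; cross terms: (-30*-35 - -4*-24)=954, (-4*-21 - -11*-35)=-301, (-11*16 - 3*-21)=-113, (3*-24 - -30*16)=408; twice the area = |948| = 948; area = 474; answer 474
Part 3: R2 = 474; threaded value p + q = 475; d = 18; remainder = value at the root: 6*(18)^2 + 6*(18)^1 + 4 = (1944) + (108) + (4) = 2056; answer 2056

2056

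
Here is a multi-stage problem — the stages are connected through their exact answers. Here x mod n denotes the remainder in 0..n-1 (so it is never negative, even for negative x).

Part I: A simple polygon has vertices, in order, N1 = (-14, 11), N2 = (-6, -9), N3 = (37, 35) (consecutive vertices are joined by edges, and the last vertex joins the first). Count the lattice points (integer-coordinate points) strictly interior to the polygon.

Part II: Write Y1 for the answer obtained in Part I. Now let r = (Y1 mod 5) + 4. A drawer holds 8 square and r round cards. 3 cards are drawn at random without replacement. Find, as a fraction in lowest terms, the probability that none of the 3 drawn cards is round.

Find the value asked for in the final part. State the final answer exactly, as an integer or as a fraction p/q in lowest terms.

8/65

Part I: cross terms: (-14*-9 - -6*11)=192, (-6*35 - 37*-9)=123, (37*11 - -14*35)=897; twice the area = |1212| = 1212; area = 606; boundary points = 4 + 1 + 3 = 8; strictly interior points = area - boundary/2 + 1 = 603; answer 603
Part II: Y1 = 603; r = 7; total draws C(15,3) = 455; favorable C(8,3) = 56; P = 8/65; answer 8/65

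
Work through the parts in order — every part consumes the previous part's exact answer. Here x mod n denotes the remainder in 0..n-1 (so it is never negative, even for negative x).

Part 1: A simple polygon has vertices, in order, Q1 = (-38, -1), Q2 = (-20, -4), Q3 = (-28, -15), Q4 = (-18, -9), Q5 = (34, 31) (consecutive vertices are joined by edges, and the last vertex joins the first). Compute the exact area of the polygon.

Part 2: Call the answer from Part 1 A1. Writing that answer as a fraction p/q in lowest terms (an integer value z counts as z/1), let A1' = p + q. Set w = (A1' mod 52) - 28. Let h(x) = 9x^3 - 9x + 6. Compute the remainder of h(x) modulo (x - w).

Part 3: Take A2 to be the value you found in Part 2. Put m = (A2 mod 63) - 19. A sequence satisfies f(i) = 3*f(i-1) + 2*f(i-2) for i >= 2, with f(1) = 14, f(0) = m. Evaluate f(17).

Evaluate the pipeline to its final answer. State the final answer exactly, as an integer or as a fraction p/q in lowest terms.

6804920066

Part 1: cross terms: (-38*-4 - -20*-1)=132, (-20*-15 - -28*-4)=188, (-28*-9 - -18*-15)=-18, (-18*31 - 34*-9)=-252, (34*-1 - -38*31)=1144; twice the area = |1194| = 1194; area = 597; answer 597
Part 2: A1 = 597; threaded value p + q = 598; w = -2; remainder = value at the root: 9*(-2)^3 - 9*(-2)^1 + 6 = (-72) + (18) + (6) = -48; answer -48
Part 3: A2 = -48; m = -4; f(2) = 3*(14) + 2*(-4) = 34; iterating: f(2)=34, f(3)=130, f(4)=458, f(5)=1634, f(6)=5818, f(7)=20722, f(8)=73802, f(9)=262850, f(10)=936154, f(11)=3334162, f(12)=11874794, f(13)=42292706, f(14)=150627706, f(15)=536468530, f(16)=1910661002, f(17)=6804920066; answer 6804920066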